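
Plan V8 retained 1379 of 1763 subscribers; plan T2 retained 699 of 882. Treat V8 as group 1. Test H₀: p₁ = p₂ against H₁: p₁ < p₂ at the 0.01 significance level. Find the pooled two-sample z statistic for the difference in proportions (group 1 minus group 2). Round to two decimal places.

z = -0.61

p̂₁ = 1379/1763 ≈ 0.7822, p̂₂ = 699/882 ≈ 0.7925.
Pooled p̂ = (1379+699)/(1763+882) = 2078/2645 = 0.7856.
SE = √(p̂(1−p̂)(1/n₁+1/n₂)) = √(0.7856·0.2144·0.001701) = √(0.000286472) = 0.0169.
z = (0.7822 − 0.7925)/0.0169 = -0.0103/0.0169 = -0.61.
p-value = P(Z < -0.610) ≈ 0.2709, so at α = 0.01 we fail to reject H₀.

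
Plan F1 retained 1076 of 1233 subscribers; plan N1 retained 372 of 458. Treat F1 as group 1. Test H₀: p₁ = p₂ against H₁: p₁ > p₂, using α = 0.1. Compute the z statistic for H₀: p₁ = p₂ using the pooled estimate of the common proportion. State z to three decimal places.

z = 3.149

p̂₁ = 1076/1233 ≈ 0.872668, p̂₂ = 372/458 ≈ 0.812227.
Pooled p̂ = (1076+372)/(1233+458) = 1448/1691 = 0.856298.
SE = √(0.123052 × 0.00299444) = 0.019196.
z = (0.872668 − 0.812227)/0.019196 = 0.060441/0.019196 = 3.149.
p-value = P(Z > 3.149) ≈ 0.0008, so at α = 0.1 we reject H₀.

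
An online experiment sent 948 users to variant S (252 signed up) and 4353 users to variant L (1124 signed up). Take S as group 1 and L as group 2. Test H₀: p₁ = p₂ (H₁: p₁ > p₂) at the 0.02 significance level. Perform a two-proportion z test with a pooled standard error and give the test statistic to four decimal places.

p̂₁ = 252/948 ≈ 0.265823, p̂₂ = 1124/4353 ≈ 0.258213.
Pooled p̂ = (252+1124)/(948+4353) = 1376/5301 = 0.259574.
SE = √(p̂(1−p̂)(1/n₁+1/n₂)) = √(0.259574·0.740426·0.00128458) = √(0.00024689) = 0.015713.
z = (0.265823 − 0.258213)/0.015713 = 0.007610/0.015713 = 0.4843.
p-value = P(Z > 0.484) ≈ 0.3141; since p > α = 0.02, fail to reject H₀.

z = 0.4843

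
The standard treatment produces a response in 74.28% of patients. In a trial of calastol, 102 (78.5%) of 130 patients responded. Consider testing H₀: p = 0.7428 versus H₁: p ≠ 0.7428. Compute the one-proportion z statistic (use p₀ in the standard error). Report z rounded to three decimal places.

p̂ = 102/130 = 0.78462.
Standard error under H₀: √(0.7428×0.2572/130) = 0.03834.
z = (0.78462 − 0.7428)/0.03834 = 0.04182/0.03834 = 1.091.
p-value = 2·P(Z > 1.091) ≈ 0.2754.

z = 1.091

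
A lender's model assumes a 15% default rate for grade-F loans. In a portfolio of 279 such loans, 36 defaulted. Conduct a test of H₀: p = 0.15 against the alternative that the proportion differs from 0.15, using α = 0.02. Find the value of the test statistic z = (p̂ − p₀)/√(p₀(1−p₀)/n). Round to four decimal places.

z = -0.9808

p̂ = 36/279 = 0.1290323.
SE = √(p₀(1−p₀)/n) = √(0.1275/279) = 0.0213773.
z = (0.1290323 − 0.15)/0.0213773 = -0.0209677/0.0213773 = -0.9808.
p-value = 2·P(Z > 0.981) ≈ 0.3267; since p > α = 0.02, fail to reject H₀.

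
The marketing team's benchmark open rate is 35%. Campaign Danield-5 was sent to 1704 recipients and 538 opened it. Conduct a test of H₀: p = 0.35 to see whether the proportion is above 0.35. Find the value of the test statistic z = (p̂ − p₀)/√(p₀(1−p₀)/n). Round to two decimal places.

z = -2.97

p̂ = 538/1704 ≈ 0.31573.
Standard error under H₀: √(0.35×0.65/1704) = 0.01155.
z = (0.31573 − 0.35)/0.01155 = -0.03427/0.01155 = -2.97.
p-value = P(Z > -2.966) ≈ 0.9985.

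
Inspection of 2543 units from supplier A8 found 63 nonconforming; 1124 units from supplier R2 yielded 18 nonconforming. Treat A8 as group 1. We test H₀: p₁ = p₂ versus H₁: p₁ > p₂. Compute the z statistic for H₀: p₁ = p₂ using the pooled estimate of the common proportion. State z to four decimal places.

z = 1.6640

p̂₁ = 63/2543 = 0.0247739, p̂₂ = 18/1124 = 0.0160142.
Pooled p̂ = (63+18)/(2543+1124) = 81/3667 = 0.0220889.
SE = √(p̂(1−p̂)(1/n₁+1/n₂)) = √(0.0220889·0.9779111·0.00128292) = √(2.77122e-05) = 0.0052642.
z = (0.0247739 − 0.0160142)/0.0052642 = 0.0087597/0.0052642 = 1.6640.
p-value = P(Z > 1.664) ≈ 0.0481.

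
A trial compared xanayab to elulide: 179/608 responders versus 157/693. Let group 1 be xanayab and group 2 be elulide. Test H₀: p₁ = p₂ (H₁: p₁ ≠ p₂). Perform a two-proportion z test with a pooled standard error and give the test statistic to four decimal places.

z = 2.7901

p̂₁ = 179/608 ≈ 0.294408, p̂₂ = 157/693 ≈ 0.226551.
Pooled p̂ = (179+157)/(608+693) = 336/1301 = 0.258263.
SE = √(p̂(1−p̂)(1/n₁+1/n₂)) = √(0.258263·0.741737·0.00308774) = √(0.000591497) = 0.024321.
z = (0.294408 − 0.226551)/0.024321 = 0.067857/0.024321 = 2.7901.
p-value = 2·P(Z > 2.790) ≈ 0.0053.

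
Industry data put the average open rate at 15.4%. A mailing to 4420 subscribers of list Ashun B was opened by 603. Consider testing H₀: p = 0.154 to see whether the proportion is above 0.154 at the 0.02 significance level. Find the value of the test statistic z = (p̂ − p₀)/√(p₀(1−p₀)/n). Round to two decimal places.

z = -3.24

p̂ = 603/4420 = 0.13643.
Standard error under H₀: √(0.154×0.846/4420) = 0.00543.
z = (0.13643 − 0.154)/0.00543 = -0.01757/0.00543 = -3.24.
p-value = P(Z > -3.237) ≈ 0.9994. With α = 0.02, fail to reject H₀.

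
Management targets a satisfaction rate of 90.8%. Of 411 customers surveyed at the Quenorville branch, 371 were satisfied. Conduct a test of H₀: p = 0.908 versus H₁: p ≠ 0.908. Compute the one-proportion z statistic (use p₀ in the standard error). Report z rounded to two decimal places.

z = -0.37

p̂ = 371/411 ≈ 0.9027.
SE = √(p₀(1−p₀)/n) = √(0.083536/411) = 0.0143.
z = (0.9027 − 0.908)/0.0143 = -0.0053/0.0143 = -0.37.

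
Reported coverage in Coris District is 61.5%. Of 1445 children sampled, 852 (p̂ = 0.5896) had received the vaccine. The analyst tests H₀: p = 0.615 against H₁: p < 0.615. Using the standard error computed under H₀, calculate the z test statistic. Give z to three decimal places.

p̂ = 852/1445 = 0.58962.
Standard error under H₀: √(0.615×0.385/1445) = 0.01280.
z = (0.58962 − 0.615)/0.01280 = -0.02538/0.01280 = -1.983.
p-value = P(Z < -1.983) ≈ 0.0237.

z = -1.983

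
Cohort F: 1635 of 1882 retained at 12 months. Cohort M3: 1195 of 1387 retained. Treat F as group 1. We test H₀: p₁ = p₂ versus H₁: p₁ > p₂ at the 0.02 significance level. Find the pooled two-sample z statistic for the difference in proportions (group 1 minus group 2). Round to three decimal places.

z = 0.595

p̂₁ = 1635/1882 ≈ 0.868757, p̂₂ = 1195/1387 ≈ 0.861572.
Pooled p̂ = (1635+1195)/(1882+1387) = 2830/3269 = 0.865708.
SE = √(0.116258 × 0.00125233) = 0.012066.
z = (0.868757 − 0.861572)/0.012066 = 0.007185/0.012066 = 0.595.
p-value = P(Z > 0.595) ≈ 0.2758, so at α = 0.02 we fail to reject H₀.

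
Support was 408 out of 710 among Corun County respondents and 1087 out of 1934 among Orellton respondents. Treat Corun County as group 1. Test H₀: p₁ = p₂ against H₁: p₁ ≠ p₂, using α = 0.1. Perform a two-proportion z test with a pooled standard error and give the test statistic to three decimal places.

p̂₁ = 408/710 = 0.57465, p̂₂ = 1087/1934 = 0.56205.
Pooled p̂ = (408+1087)/(710+1934) = 1495/2644 = 0.56543.
SE = √(0.245719 × 0.00192551) = 0.02175.
z = (0.57465 − 0.56205)/0.02175 = 0.01260/0.02175 = 0.579.
p-value = 2·P(Z > 0.579) ≈ 0.5624. With α = 0.1, fail to reject H₀.

z = 0.579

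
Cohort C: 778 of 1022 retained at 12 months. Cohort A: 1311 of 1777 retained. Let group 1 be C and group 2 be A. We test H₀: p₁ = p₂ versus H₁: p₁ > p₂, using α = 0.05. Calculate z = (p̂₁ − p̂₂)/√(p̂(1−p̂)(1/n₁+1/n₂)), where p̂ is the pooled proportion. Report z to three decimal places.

z = 1.375

p̂₁ = 778/1022 = 0.76125, p̂₂ = 1311/1777 = 0.73776.
Pooled p̂ = (778+1311)/(1022+1777) = 2089/2799 = 0.74634.
SE = √(p̂(1−p̂)(1/n₁+1/n₂)) = √(0.74634·0.25366·0.00154122) = √(0.00029178) = 0.01708.
z = (0.76125 − 0.73776)/0.01708 = 0.02349/0.01708 = 1.375.
p-value = P(Z > 1.375) ≈ 0.0845; since p > α = 0.05, fail to reject H₀.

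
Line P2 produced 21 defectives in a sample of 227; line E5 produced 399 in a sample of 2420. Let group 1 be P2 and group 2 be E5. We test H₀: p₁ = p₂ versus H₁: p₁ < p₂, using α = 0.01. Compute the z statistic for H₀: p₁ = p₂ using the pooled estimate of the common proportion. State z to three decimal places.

z = -2.853

p̂₁ = 21/227 = 0.092511, p̂₂ = 399/2420 = 0.164876.
Pooled p̂ = (21+399)/(227+2420) = 420/2647 = 0.158670.
SE = √(0.133494 × 0.00481851) = 0.025362.
z = (0.092511 − 0.164876)/0.025362 = -0.072365/0.025362 = -2.853.
p-value = P(Z < -2.853) ≈ 0.0022; since p < α = 0.01, reject H₀.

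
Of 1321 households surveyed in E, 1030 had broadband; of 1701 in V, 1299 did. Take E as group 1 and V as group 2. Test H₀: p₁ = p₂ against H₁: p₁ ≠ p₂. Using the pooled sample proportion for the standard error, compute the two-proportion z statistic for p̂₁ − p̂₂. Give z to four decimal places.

p̂₁ = 1030/1321 = 0.779712, p̂₂ = 1299/1701 = 0.763668.
Pooled p̂ = (1030+1299)/(1321+1701) = 2329/3022 = 0.770682.
SE = √(p̂(1−p̂)(1/n₁+1/n₂)) = √(0.770682·0.229318·0.00134489) = √(0.000237685) = 0.015417.
z = (0.779712 − 0.763668)/0.015417 = 0.016044/0.015417 = 1.0407.

z = 1.0407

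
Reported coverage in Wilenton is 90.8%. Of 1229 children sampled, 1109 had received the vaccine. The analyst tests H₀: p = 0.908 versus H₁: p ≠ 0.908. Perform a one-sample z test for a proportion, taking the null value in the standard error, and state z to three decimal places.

z = -0.684

p̂ = 1109/1229 ≈ 0.90236.
SE = √(p₀(1−p₀)/n) = √(0.083536/1229) = 0.00824.
z = (0.90236 − 0.908)/0.00824 = -0.00564/0.00824 = -0.684.
Two-sided p-value ≈ 2·Φ(−0.684) = 0.4939.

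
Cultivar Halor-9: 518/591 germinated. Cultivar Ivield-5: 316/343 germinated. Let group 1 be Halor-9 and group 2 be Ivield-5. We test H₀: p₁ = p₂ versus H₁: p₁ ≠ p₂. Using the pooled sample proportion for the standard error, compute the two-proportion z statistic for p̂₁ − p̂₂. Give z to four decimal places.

z = -2.1347

p̂₁ = 518/591 ≈ 0.8764805, p̂₂ = 316/343 ≈ 0.9212828.
Pooled p̂ = (518+316)/(591+343) = 834/934 = 0.8929336.
SE = √(p̂(1−p̂)(1/n₁+1/n₂)) = √(0.8929336·0.1070664·0.0046075) = √(0.000440492) = 0.0209879.
z = (0.8764805 − 0.9212828)/0.0209879 = -0.0448023/0.0209879 = -2.1347.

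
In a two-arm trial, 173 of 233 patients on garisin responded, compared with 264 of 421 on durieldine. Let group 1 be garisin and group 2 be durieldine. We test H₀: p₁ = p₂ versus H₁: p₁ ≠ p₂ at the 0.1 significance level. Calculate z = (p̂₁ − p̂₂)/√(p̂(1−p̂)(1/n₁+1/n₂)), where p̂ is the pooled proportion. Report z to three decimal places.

p̂₁ = 173/233 ≈ 0.74249, p̂₂ = 264/421 ≈ 0.62708.
Pooled p̂ = (173+264)/(233+421) = 437/654 = 0.66820.
SE = √(p̂(1−p̂)(1/n₁+1/n₂)) = √(0.66820·0.33180·0.00666714) = √(0.00147817) = 0.03845.
z = (0.74249 − 0.62708)/0.03845 = 0.11541/0.03845 = 3.002.
Two-sided p-value ≈ 2·Φ(−3.002) = 0.0027, so at α = 0.1 we reject H₀.

z = 3.002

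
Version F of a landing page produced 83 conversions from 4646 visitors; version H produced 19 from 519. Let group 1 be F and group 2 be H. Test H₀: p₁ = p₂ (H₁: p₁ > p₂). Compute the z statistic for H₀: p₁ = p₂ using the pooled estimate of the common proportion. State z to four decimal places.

z = -2.9108

p̂₁ = 83/4646 ≈ 0.0178648, p̂₂ = 19/519 ≈ 0.0366089.
Pooled p̂ = (83+19)/(4646+519) = 102/5165 = 0.0197483.
SE = √(p̂(1−p̂)(1/n₁+1/n₂)) = √(0.0197483·0.9802517·0.00214202) = √(4.14659e-05) = 0.0064394.
z = (0.0178648 − 0.0366089)/0.0064394 = -0.0187441/0.0064394 = -2.9108.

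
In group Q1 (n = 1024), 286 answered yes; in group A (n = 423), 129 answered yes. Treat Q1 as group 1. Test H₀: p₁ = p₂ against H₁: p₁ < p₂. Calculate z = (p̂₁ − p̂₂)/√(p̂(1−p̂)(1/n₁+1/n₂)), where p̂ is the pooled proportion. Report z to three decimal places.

p̂₁ = 286/1024 = 0.27930, p̂₂ = 129/423 = 0.30496.
Pooled p̂ = (286+129)/(1024+423) = 415/1447 = 0.28680.
SE = √(p̂(1−p̂)(1/n₁+1/n₂)) = √(0.28680·0.71320·0.00334063) = √(0.000683312) = 0.02614.
z = (0.27930 − 0.30496)/0.02614 = -0.02566/0.02614 = -0.982.
p-value = P(Z < -0.982) ≈ 0.1631.

z = -0.982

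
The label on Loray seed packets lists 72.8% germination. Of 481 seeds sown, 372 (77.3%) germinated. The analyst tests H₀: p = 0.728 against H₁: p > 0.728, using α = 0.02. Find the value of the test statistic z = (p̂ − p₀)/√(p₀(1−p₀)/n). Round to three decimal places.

z = 2.237

p̂ = 372/481 = 0.77339.
SE = √(p₀(1−p₀)/n) = √(0.19802/481) = 0.02029.
z = (0.77339 − 0.728)/0.02029 = 0.04539/0.02029 = 2.237.
p-value = P(Z > 2.237) ≈ 0.0126. With α = 0.02, reject H₀.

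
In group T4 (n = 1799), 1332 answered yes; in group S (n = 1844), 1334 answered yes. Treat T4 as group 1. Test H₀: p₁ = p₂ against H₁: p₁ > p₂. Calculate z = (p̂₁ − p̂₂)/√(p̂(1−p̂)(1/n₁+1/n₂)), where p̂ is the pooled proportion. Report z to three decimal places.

p̂₁ = 1332/1799 = 0.74041, p̂₂ = 1334/1844 = 0.72343.
Pooled p̂ = (1332+1334)/(1799+1844) = 2666/3643 = 0.73181.
SE = √(0.196262 × 0.00109816) = 0.01468.
z = (0.74041 − 0.72343)/0.01468 = 0.01698/0.01468 = 1.157.

z = 1.157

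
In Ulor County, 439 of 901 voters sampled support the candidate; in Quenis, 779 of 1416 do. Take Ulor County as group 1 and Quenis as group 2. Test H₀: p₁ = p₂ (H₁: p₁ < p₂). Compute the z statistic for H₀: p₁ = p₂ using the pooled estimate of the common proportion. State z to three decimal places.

p̂₁ = 439/901 = 0.48724, p̂₂ = 779/1416 = 0.55014.
Pooled p̂ = (439+779)/(901+1416) = 1218/2317 = 0.52568.
SE = √(0.249341 × 0.00181609) = 0.02128.
z = (0.48724 − 0.55014)/0.02128 = -0.06290/0.02128 = -2.956.

z = -2.956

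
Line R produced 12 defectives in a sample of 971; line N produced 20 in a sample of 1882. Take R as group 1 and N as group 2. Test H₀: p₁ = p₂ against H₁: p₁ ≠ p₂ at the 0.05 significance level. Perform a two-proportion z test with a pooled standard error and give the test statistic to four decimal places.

p̂₁ = 12/971 ≈ 0.0123584, p̂₂ = 20/1882 ≈ 0.0106270.
Pooled p̂ = (12+20)/(971+1882) = 32/2853 = 0.0112163.
SE = √(0.0110905 × 0.00156122) = 0.0041611.
z = (0.0123584 − 0.0106270)/0.0041611 = 0.0017314/0.0041611 = 0.4161.
p-value = 2·P(Z > 0.416) ≈ 0.6773. With α = 0.05, fail to reject H₀.

z = 0.4161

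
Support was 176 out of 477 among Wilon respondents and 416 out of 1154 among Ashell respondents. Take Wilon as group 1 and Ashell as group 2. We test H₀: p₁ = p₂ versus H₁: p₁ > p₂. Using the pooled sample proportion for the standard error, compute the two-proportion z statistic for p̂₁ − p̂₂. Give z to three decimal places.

p̂₁ = 176/477 = 0.36897, p̂₂ = 416/1154 = 0.36049.
Pooled p̂ = (176+416)/(477+1154) = 592/1631 = 0.36297.
SE = √(0.231222 × 0.00296299) = 0.02617.
z = (0.36897 − 0.36049)/0.02617 = 0.00848/0.02617 = 0.324.

z = 0.324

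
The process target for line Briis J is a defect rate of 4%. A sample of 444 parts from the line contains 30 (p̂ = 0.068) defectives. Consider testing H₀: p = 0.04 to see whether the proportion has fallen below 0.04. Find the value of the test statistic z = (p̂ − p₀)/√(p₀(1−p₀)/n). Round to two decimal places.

p̂ = 30/444 ≈ 0.06757.
Under H₀, SE = √(0.04·0.96/444) = √(8.64865e-05) = 0.00930.
z = (0.06757 − 0.04)/0.00930 = 0.02757/0.00930 = 2.96.
p-value = P(Z < 2.964) ≈ 0.9985.

z = 2.96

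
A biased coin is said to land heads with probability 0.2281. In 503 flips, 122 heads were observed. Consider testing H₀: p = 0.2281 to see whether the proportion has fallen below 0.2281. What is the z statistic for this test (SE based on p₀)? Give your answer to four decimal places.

z = 0.7721

p̂ = 122/503 = 0.242545.
Under H₀, SE = √(0.2281·0.7719/503) = √(0.000350041) = 0.018709.
z = (0.242545 − 0.2281)/0.018709 = 0.014445/0.018709 = 0.7721.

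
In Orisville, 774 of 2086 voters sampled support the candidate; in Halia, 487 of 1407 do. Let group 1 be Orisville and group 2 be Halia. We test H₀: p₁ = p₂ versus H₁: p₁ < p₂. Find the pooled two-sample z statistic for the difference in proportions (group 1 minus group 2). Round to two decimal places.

p̂₁ = 774/2086 = 0.3710, p̂₂ = 487/1407 = 0.3461.
Pooled p̂ = (774+487)/(2086+1407) = 1261/3493 = 0.3610.
SE = √(0.230681 × 0.00119012) = 0.0166.
z = (0.3710 − 0.3461)/0.0166 = 0.0249/0.0166 = 1.50.
p-value = P(Z < 1.504) ≈ 0.9337.

z = 1.50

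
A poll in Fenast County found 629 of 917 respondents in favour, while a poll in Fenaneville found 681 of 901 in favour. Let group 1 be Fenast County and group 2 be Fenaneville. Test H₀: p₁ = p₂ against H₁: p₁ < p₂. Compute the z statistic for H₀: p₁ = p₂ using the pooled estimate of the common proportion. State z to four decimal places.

p̂₁ = 629/917 = 0.685932, p̂₂ = 681/901 = 0.755827.
Pooled p̂ = (629+681)/(917+901) = 1310/1818 = 0.720572.
SE = √(p̂(1−p̂)(1/n₁+1/n₂)) = √(0.720572·0.279428·0.00220039) = √(0.000443044) = 0.021049.
z = (0.685932 − 0.755827)/0.021049 = -0.069895/0.021049 = -3.3206.
p-value = P(Z < -3.321) ≈ 0.0004.

z = -3.3206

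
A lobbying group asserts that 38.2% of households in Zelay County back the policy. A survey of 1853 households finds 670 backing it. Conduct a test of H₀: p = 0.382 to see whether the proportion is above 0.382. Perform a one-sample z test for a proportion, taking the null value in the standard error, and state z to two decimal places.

p̂ = 670/1853 = 0.3616.
SE = √(p₀(1−p₀)/n) = √(0.23608/1853) = 0.0113.
z = (0.3616 − 0.382)/0.0113 = -0.0204/0.0113 = -1.81.
p-value = P(Z > -1.809) ≈ 0.9648.

z = -1.81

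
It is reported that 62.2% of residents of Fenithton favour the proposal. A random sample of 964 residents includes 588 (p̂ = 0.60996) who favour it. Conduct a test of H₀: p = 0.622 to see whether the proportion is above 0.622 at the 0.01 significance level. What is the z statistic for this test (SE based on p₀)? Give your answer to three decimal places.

p̂ = 588/964 = 0.60996.
Standard error under H₀: √(0.622×0.378/964) = 0.01562.
z = (0.60996 − 0.622)/0.01562 = -0.01204/0.01562 = -0.771.
p-value = P(Z > -0.771) ≈ 0.7797, so at α = 0.01 we fail to reject H₀.

z = -0.771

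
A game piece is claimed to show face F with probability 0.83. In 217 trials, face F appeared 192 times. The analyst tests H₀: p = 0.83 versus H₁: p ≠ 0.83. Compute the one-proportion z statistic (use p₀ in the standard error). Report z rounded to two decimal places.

z = 2.15

p̂ = 192/217 = 0.8848.
Standard error under H₀: √(0.83×0.17/217) = 0.0255.
z = (0.8848 − 0.83)/0.0255 = 0.0548/0.0255 = 2.15.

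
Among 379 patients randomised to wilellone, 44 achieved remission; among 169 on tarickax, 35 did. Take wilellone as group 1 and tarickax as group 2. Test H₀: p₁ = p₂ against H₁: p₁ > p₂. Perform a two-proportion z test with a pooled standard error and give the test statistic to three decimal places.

z = -2.801

p̂₁ = 44/379 = 0.11609, p̂₂ = 35/169 = 0.20710.
Pooled p̂ = (44+35)/(379+169) = 79/548 = 0.14416.
SE = √(0.123378 × 0.00855568) = 0.03249.
z = (0.11609 − 0.20710)/0.03249 = -0.09101/0.03249 = -2.801.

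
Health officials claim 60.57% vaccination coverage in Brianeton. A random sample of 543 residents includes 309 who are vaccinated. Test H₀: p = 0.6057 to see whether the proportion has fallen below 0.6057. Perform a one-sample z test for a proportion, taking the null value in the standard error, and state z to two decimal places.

z = -1.75

p̂ = 309/543 ≈ 0.56906.
SE = √(p₀(1−p₀)/n) = √(0.23883/543) = 0.02097.
z = (0.56906 − 0.6057)/0.02097 = -0.03664/0.02097 = -1.75.
p-value = P(Z < -1.747) ≈ 0.0403.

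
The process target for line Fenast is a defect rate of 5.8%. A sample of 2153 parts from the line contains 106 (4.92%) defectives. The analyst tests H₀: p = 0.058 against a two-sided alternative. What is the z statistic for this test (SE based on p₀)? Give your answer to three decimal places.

p̂ = 106/2153 = 0.04923.
Under H₀, SE = √(0.058·0.942/2153) = √(2.53767e-05) = 0.00504.
z = (0.04923 − 0.058)/0.00504 = -0.00877/0.00504 = -1.740.

z = -1.740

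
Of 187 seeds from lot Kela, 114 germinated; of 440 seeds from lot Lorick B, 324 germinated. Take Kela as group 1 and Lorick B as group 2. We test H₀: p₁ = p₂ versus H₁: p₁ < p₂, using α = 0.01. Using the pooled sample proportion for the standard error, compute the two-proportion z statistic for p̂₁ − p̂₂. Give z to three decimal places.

z = -3.164

p̂₁ = 114/187 ≈ 0.60963, p̂₂ = 324/440 ≈ 0.73636.
Pooled p̂ = (114+324)/(187+440) = 438/627 = 0.69856.
SE = √(0.210572 × 0.00762032) = 0.04006.
z = (0.60963 − 0.73636)/0.04006 = -0.12673/0.04006 = -3.164.
p-value = P(Z < -3.164) ≈ 0.0008. With α = 0.01, reject H₀.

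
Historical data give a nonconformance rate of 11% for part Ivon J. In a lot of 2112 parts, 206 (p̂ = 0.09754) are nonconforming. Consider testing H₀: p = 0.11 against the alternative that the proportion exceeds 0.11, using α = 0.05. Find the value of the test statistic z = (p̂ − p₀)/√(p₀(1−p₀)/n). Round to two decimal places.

z = -1.83

p̂ = 206/2112 = 0.09754.
Under H₀, SE = √(0.11·0.89/2112) = √(4.63542e-05) = 0.00681.
z = (0.09754 − 0.11)/0.00681 = -0.01246/0.00681 = -1.83.
p-value = P(Z > -1.830) ≈ 0.9664; since p > α = 0.05, fail to reject H₀.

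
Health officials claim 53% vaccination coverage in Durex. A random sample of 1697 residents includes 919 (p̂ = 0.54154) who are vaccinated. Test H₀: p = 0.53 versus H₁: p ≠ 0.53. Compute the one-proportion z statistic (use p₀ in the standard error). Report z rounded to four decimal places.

z = 0.9528

p̂ = 919/1697 ≈ 0.541544.
Standard error under H₀: √(0.53×0.47/1697) = 0.012116.
z = (0.541544 − 0.53)/0.012116 = 0.011544/0.012116 = 0.9528.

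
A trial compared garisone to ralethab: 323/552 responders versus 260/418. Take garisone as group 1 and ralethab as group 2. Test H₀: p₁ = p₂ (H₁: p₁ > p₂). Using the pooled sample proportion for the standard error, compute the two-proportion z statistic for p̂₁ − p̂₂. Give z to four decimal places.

z = -1.1611

p̂₁ = 323/552 = 0.585145, p̂₂ = 260/418 = 0.622010.
Pooled p̂ = (323+260)/(552+418) = 583/970 = 0.601031.
SE = √(0.239793 × 0.00420394) = 0.031750.
z = (0.585145 − 0.622010)/0.031750 = -0.036865/0.031750 = -1.1611.
p-value = P(Z > -1.161) ≈ 0.8772.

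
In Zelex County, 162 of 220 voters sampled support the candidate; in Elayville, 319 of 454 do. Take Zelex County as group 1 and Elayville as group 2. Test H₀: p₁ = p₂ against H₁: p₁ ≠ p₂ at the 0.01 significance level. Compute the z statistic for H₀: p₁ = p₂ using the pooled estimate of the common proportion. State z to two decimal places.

z = 0.91

p̂₁ = 162/220 ≈ 0.7364, p̂₂ = 319/454 ≈ 0.7026.
Pooled p̂ = (162+319)/(220+454) = 481/674 = 0.7136.
SE = √(0.204354 × 0.0067481) = 0.0371.
z = (0.7364 − 0.7026)/0.0371 = 0.0338/0.0371 = 0.91.
Two-sided p-value ≈ 2·Φ(−0.908) = 0.3638, so at α = 0.01 we fail to reject H₀.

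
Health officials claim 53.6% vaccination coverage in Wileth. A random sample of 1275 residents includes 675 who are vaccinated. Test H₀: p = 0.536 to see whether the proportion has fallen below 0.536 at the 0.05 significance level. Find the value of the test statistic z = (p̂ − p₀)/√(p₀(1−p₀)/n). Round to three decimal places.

z = -0.472

p̂ = 675/1275 = 0.52941.
Under H₀, SE = √(0.536·0.464/1275) = √(0.000195062) = 0.01397.
z = (0.52941 − 0.536)/0.01397 = -0.00659/0.01397 = -0.472.
p-value = P(Z < -0.472) ≈ 0.3186; since p > α = 0.05, fail to reject H₀.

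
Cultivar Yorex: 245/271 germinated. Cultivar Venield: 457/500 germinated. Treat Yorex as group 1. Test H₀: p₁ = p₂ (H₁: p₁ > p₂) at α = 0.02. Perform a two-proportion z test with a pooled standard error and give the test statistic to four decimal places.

z = -0.4617

p̂₁ = 245/271 = 0.904059, p̂₂ = 457/500 = 0.914000.
Pooled p̂ = (245+457)/(271+500) = 702/771 = 0.910506.
SE = √(p̂(1−p̂)(1/n₁+1/n₂)) = √(0.910506·0.089494·0.00569004) = √(0.000463652) = 0.021533.
z = (0.904059 − 0.914000)/0.021533 = -0.009941/0.021533 = -0.4617.
p-value = P(Z > -0.462) ≈ 0.6778; since p > α = 0.02, fail to reject H₀.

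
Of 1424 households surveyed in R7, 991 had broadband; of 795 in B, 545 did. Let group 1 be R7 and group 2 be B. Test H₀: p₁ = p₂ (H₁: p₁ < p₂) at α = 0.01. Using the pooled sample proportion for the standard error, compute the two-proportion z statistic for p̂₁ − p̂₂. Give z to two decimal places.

z = 0.51

p̂₁ = 991/1424 ≈ 0.6959, p̂₂ = 545/795 ≈ 0.6855.
Pooled p̂ = (991+545)/(1424+795) = 1536/2219 = 0.6922.
SE = √(0.213058 × 0.00196011) = 0.0204.
z = (0.6959 − 0.6855)/0.0204 = 0.0104/0.0204 = 0.51.
p-value = P(Z < 0.509) ≈ 0.6945. With α = 0.01, fail to reject H₀.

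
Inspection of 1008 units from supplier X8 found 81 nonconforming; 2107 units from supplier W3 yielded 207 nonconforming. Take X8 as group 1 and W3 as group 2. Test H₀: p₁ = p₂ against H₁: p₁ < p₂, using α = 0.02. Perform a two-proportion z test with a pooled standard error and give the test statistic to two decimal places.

z = -1.61

p̂₁ = 81/1008 ≈ 0.08036, p̂₂ = 207/2107 ≈ 0.09824.
Pooled p̂ = (81+207)/(1008+2107) = 288/3115 = 0.09246.
SE = √(p̂(1−p̂)(1/n₁+1/n₂)) = √(0.09246·0.90754·0.00146667) = √(0.000123065) = 0.01109.
z = (0.08036 − 0.09824)/0.01109 = -0.01788/0.01109 = -1.61.
p-value = P(Z < -1.612) ≈ 0.0534; since p > α = 0.02, fail to reject H₀.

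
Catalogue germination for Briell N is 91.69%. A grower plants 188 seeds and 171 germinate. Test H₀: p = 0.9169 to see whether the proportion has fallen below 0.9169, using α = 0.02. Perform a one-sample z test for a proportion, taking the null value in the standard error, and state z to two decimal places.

z = -0.36

p̂ = 171/188 ≈ 0.9096.
Under H₀, SE = √(0.9169·0.0831/188) = √(0.000405289) = 0.0201.
z = (0.9096 − 0.9169)/0.0201 = -0.0073/0.0201 = -0.36.
p-value = P(Z < -0.364) ≈ 0.3580. With α = 0.02, fail to reject H₀.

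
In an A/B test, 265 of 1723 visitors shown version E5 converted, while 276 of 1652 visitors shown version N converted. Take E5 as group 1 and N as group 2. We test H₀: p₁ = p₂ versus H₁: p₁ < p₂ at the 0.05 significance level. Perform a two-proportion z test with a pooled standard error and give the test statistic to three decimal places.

p̂₁ = 265/1723 = 0.153802, p̂₂ = 276/1652 = 0.167070.
Pooled p̂ = (265+276)/(1723+1652) = 541/3375 = 0.160296.
SE = √(p̂(1−p̂)(1/n₁+1/n₂)) = √(0.160296·0.839704·0.00118571) = √(0.000159598) = 0.012633.
z = (0.153802 − 0.167070)/0.012633 = -0.013268/0.012633 = -1.050.
p-value = P(Z < -1.050) ≈ 0.1468; since p > α = 0.05, fail to reject H₀.

z = -1.050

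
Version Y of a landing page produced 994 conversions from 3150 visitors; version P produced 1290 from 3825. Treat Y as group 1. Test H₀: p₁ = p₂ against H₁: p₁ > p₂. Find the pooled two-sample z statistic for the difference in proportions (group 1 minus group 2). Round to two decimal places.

z = -1.92

p̂₁ = 994/3150 = 0.3156, p̂₂ = 1290/3825 = 0.3373.
Pooled p̂ = (994+1290)/(3150+3825) = 2284/6975 = 0.3275.
SE = √(p̂(1−p̂)(1/n₁+1/n₂)) = √(0.3275·0.6725·0.000578898) = √(0.00012749) = 0.0113.
z = (0.3156 − 0.3373)/0.0113 = -0.0217/0.0113 = -1.92.
p-value = P(Z > -1.922) ≈ 0.9727.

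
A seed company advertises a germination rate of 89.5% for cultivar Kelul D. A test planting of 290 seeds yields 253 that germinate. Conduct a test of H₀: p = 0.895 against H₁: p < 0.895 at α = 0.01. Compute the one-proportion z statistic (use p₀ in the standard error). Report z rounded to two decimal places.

z = -1.25

p̂ = 253/290 ≈ 0.872414.
Standard error under H₀: √(0.895×0.105/290) = 0.018001.
z = (0.872414 − 0.895)/0.018001 = -0.022586/0.018001 = -1.25.
p-value = P(Z < -1.255) ≈ 0.1048. With α = 0.01, fail to reject H₀.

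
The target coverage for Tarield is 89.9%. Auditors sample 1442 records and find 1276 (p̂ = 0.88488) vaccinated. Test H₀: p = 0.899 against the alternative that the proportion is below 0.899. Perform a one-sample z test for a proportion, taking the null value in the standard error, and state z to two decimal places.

p̂ = 1276/1442 ≈ 0.8849.
Under H₀, SE = √(0.899·0.101/1442) = √(6.29674e-05) = 0.0079.
z = (0.8849 − 0.899)/0.0079 = -0.0141/0.0079 = -1.78.

z = -1.78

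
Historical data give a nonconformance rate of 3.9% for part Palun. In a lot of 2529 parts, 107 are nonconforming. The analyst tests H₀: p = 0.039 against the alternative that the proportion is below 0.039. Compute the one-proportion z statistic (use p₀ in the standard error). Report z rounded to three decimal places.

z = 0.860

p̂ = 107/2529 ≈ 0.04231.
SE = √(p₀(1−p₀)/n) = √(0.037479/2529) = 0.00385.
z = (0.04231 − 0.039)/0.00385 = 0.00331/0.00385 = 0.860.
p-value = P(Z < 0.860) ≈ 0.8050.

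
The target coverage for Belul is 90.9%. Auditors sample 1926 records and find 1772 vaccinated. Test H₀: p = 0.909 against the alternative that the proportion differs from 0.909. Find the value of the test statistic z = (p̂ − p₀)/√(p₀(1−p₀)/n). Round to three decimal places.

z = 1.685

p̂ = 1772/1926 ≈ 0.92004.
Under H₀, SE = √(0.909·0.091/1926) = √(4.29486e-05) = 0.00655.
z = (0.92004 − 0.909)/0.00655 = 0.01104/0.00655 = 1.685.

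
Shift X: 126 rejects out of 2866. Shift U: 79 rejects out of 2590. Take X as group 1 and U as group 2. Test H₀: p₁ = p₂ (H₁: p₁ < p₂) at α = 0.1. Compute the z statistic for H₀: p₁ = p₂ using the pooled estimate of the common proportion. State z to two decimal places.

z = 2.61

p̂₁ = 126/2866 ≈ 0.04396, p̂₂ = 79/2590 ≈ 0.03050.
Pooled p̂ = (126+79)/(2866+2590) = 205/5456 = 0.03757.
SE = √(p̂(1−p̂)(1/n₁+1/n₂)) = √(0.03757·0.96243·0.000735019) = √(2.65794e-05) = 0.00516.
z = (0.04396 − 0.03050)/0.00516 = 0.01346/0.00516 = 2.61.
p-value = P(Z < 2.611) ≈ 0.9955. With α = 0.1, fail to reject H₀.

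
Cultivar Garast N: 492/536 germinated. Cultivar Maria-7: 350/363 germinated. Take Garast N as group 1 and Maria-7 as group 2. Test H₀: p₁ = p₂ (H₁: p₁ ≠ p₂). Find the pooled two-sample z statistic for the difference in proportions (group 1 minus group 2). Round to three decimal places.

p̂₁ = 492/536 ≈ 0.917910, p̂₂ = 350/363 ≈ 0.964187.
Pooled p̂ = (492+350)/(536+363) = 842/899 = 0.936596.
SE = √(p̂(1−p̂)(1/n₁+1/n₂)) = √(0.936596·0.063404·0.00462049) = √(0.000274382) = 0.016564.
z = (0.917910 − 0.964187)/0.016564 = -0.046277/0.016564 = -2.794.

z = -2.794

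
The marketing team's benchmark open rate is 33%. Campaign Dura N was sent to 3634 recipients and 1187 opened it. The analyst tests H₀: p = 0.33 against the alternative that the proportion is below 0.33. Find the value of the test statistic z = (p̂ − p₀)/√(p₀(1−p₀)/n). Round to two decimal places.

z = -0.43

p̂ = 1187/3634 = 0.32664.
SE = √(p₀(1−p₀)/n) = √(0.2211/3634) = 0.00780.
z = (0.32664 − 0.33)/0.00780 = -0.00336/0.00780 = -0.43.
p-value = P(Z < -0.431) ≈ 0.3332.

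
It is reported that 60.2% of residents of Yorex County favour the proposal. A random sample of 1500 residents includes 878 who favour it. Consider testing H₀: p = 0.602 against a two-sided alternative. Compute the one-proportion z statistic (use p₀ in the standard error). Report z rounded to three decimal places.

p̂ = 878/1500 = 0.58533.
SE = √(p₀(1−p₀)/n) = √(0.2396/1500) = 0.01264.
z = (0.58533 − 0.602)/0.01264 = -0.01667/0.01264 = -1.319.
Two-sided p-value ≈ 2·Φ(−1.319) = 0.1873.

z = -1.319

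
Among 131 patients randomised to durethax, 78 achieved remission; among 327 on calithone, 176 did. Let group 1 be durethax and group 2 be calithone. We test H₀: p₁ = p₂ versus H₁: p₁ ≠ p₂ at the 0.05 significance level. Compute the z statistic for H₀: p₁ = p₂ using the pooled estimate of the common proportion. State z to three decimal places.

z = 1.113

p̂₁ = 78/131 = 0.59542, p̂₂ = 176/327 = 0.53823.
Pooled p̂ = (78+176)/(131+327) = 254/458 = 0.55459.
SE = √(0.24702 × 0.0106917) = 0.05139.
z = (0.59542 − 0.53823)/0.05139 = 0.05719/0.05139 = 1.113.
p-value = 2·P(Z > 1.113) ≈ 0.2658. With α = 0.05, fail to reject H₀.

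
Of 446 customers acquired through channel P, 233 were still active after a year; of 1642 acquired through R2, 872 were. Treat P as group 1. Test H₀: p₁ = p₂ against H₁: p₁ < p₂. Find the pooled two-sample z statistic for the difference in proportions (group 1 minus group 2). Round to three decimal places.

z = -0.324

p̂₁ = 233/446 = 0.52242, p̂₂ = 872/1642 = 0.53106.
Pooled p̂ = (233+872)/(446+1642) = 1105/2088 = 0.52921.
SE = √(p̂(1−p̂)(1/n₁+1/n₂)) = √(0.52921·0.47079·0.00285117) = √(0.000710358) = 0.02665.
z = (0.52242 − 0.53106)/0.02665 = -0.00864/0.02665 = -0.324.
p-value = P(Z < -0.324) ≈ 0.3729.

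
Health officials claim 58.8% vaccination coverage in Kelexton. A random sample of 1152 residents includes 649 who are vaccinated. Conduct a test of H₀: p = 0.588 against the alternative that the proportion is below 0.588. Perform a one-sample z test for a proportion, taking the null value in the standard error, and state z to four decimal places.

z = -1.6986

p̂ = 649/1152 ≈ 0.563368.
Under H₀, SE = √(0.588·0.412/1152) = √(0.000210292) = 0.014501.
z = (0.563368 − 0.588)/0.014501 = -0.024632/0.014501 = -1.6986.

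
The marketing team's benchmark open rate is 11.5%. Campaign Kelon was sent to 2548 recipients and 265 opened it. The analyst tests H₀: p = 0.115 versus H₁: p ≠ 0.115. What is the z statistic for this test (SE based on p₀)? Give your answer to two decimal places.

p̂ = 265/2548 ≈ 0.10400.
SE = √(p₀(1−p₀)/n) = √(0.10178/2548) = 0.00632.
z = (0.10400 − 0.115)/0.00632 = -0.01100/0.00632 = -1.74.

z = -1.74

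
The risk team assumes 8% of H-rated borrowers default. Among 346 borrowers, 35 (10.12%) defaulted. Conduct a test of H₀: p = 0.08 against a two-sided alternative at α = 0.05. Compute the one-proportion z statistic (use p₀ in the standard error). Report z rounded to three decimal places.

z = 1.451

p̂ = 35/346 = 0.10116.
Under H₀, SE = √(0.08·0.92/346) = √(0.000212717) = 0.01458.
z = (0.10116 − 0.08)/0.01458 = 0.02116/0.01458 = 1.451.
Two-sided p-value ≈ 2·Φ(−1.451) = 0.1469. With α = 0.05, fail to reject H₀.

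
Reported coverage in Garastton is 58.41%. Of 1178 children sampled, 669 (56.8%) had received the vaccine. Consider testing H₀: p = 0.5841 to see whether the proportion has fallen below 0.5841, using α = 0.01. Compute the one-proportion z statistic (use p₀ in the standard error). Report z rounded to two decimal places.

z = -1.13

p̂ = 669/1178 = 0.56791.
Standard error under H₀: √(0.5841×0.4159/1178) = 0.01436.
z = (0.56791 − 0.5841)/0.01436 = -0.01619/0.01436 = -1.13.
p-value = P(Z < -1.127) ≈ 0.1298; since p > α = 0.01, fail to reject H₀.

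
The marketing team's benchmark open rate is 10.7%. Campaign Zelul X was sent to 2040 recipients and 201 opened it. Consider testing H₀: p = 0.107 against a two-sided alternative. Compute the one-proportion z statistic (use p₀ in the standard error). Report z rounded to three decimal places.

p̂ = 201/2040 ≈ 0.09853.
Standard error under H₀: √(0.107×0.893/2040) = 0.00684.
z = (0.09853 − 0.107)/0.00684 = -0.00847/0.00684 = -1.238.
Two-sided p-value ≈ 2·Φ(−1.238) = 0.2158.

z = -1.238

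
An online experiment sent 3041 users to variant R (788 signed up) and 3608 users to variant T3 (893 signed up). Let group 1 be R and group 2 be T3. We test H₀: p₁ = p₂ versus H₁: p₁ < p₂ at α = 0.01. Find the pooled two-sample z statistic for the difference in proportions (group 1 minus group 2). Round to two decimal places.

z = 1.09

p̂₁ = 788/3041 = 0.25913, p̂₂ = 893/3608 = 0.24751.
Pooled p̂ = (788+893)/(3041+3608) = 1681/6649 = 0.25282.
SE = √(p̂(1−p̂)(1/n₁+1/n₂)) = √(0.25282·0.74718·0.000606001) = √(0.000114475) = 0.01070.
z = (0.25913 − 0.24751)/0.01070 = 0.01162/0.01070 = 1.09.
p-value = P(Z < 1.086) ≈ 0.8613, so at α = 0.01 we fail to reject H₀.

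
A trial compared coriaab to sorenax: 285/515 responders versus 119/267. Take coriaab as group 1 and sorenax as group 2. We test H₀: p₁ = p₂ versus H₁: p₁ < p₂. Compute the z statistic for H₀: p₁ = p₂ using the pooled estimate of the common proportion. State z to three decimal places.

p̂₁ = 285/515 = 0.55340, p̂₂ = 119/267 = 0.44569.
Pooled p̂ = (285+119)/(515+267) = 404/782 = 0.51662.
SE = √(p̂(1−p̂)(1/n₁+1/n₂)) = √(0.51662·0.48338·0.00568707) = √(0.00142019) = 0.03769.
z = (0.55340 − 0.44569)/0.03769 = 0.10771/0.03769 = 2.858.

z = 2.858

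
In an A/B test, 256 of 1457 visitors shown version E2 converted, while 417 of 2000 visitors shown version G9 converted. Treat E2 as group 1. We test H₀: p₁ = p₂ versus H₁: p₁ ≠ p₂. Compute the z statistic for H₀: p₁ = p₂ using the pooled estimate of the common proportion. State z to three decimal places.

z = -2.405

p̂₁ = 256/1457 ≈ 0.17570, p̂₂ = 417/2000 ≈ 0.20850.
Pooled p̂ = (256+417)/(1457+2000) = 673/3457 = 0.19468.
SE = √(0.156778 × 0.00118634) = 0.01364.
z = (0.17570 − 0.20850)/0.01364 = -0.03280/0.01364 = -2.405.
Two-sided p-value ≈ 2·Φ(−2.405) = 0.0162.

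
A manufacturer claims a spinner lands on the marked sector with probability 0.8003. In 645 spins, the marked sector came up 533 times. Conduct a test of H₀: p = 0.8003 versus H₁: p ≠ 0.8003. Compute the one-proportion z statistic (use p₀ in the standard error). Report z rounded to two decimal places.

p̂ = 533/645 = 0.8264.
SE = √(p₀(1−p₀)/n) = √(0.15982/645) = 0.0157.
z = (0.8264 − 0.8003)/0.0157 = 0.0261/0.0157 = 1.66.
Two-sided p-value ≈ 2·Φ(−1.655) = 0.0979.

z = 1.66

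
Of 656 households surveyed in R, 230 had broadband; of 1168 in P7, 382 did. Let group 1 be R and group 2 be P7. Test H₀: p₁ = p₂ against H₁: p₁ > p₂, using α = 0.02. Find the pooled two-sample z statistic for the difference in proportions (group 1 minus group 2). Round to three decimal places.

z = 1.022

p̂₁ = 230/656 ≈ 0.350610, p̂₂ = 382/1168 ≈ 0.327055.
Pooled p̂ = (230+382)/(656+1168) = 612/1824 = 0.335526.
SE = √(p̂(1−p̂)(1/n₁+1/n₂)) = √(0.335526·0.664474·0.00238055) = √(0.000530741) = 0.023038.
z = (0.350610 − 0.327055)/0.023038 = 0.023555/0.023038 = 1.022.
p-value = P(Z > 1.022) ≈ 0.1533, so at α = 0.02 we fail to reject H₀.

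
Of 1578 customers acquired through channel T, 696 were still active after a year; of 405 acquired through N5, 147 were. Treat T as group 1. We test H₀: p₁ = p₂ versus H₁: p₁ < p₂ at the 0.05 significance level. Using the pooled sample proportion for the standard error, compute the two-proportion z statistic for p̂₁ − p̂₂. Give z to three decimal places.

p̂₁ = 696/1578 = 0.44106, p̂₂ = 147/405 = 0.36296.
Pooled p̂ = (696+147)/(1578+405) = 843/1983 = 0.42511.
SE = √(0.244392 × 0.00310285) = 0.02754.
z = (0.44106 − 0.36296)/0.02754 = 0.07810/0.02754 = 2.836.
p-value = P(Z < 2.836) ≈ 0.9977. With α = 0.05, fail to reject H₀.

z = 2.836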